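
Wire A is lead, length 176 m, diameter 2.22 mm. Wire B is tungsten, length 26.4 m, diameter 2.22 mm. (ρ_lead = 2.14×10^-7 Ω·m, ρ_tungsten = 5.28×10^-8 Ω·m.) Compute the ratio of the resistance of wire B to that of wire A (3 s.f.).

0.0370

R ∝ ρL/d², so R_B/R_A = (ρ_B/ρ_A) × (L_B/L_A)
= (5.28×10^-8/2.14×10^-7) × (26.4/176) = 0.0370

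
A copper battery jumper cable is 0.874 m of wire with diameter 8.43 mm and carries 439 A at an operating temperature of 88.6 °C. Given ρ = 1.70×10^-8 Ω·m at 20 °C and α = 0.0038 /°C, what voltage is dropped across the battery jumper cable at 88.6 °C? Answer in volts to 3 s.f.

A = π(d/2)² = π(4.2150e-03 m)² = 5.581e-05 m²
R₍20₎ = ρL/A = (1.70×10^-8)(0.874)/(5.581e-05) = 2.662×10^-4 Ω
R₍88.6₎ = R₍20₎(1 + αΔT) = 2.662×10^-4 × (1 + 0.0038×68.6) = 3.356×10^-4 Ω
V = IR = 439 × 3.356×10^-4 = 0.147 V

0.147 V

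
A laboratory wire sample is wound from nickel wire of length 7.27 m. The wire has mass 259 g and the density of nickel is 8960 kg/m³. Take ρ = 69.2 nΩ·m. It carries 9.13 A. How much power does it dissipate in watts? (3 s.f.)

ρ = 69.2 nΩ·m = 6.92×10^-8 Ω·m
A = m/(density·L) = 0.259/(8960×7.27) = 3.9761e-06 m²
R = ρL/A = (6.92×10^-8)(7.27)/(3.9761e-06) = 0.1265 Ω
P = I²R = (9.13)² × 0.1265 = 10.5 W

10.5 W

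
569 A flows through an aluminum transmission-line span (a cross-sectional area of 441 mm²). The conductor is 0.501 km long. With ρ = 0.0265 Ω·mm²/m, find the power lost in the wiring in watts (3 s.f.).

ρ = 0.0265 Ω·mm²/m = 2.65×10^-8 Ω·m
A = 441 mm² = 4.410e-04 m²
R = ρL/A = (2.65×10^-8)(501)/(4.410e-04) = 0.03011 Ω
P = I²R = (569)² × 0.03011 = 9750 W

9750 W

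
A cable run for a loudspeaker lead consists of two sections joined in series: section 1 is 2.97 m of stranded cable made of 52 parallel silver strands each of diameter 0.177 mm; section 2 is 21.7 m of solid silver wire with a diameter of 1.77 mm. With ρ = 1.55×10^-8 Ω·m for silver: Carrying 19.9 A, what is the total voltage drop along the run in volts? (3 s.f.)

3.44 V

Section 1: A_strand = π(8.8500e-05)² = 2.461e-08 m²; R₁ = ρL/(N·A_s) = (1.55×10^-8)(2.97)/(52×2.461e-08) = 0.03598 Ω
Section 2: A = π(d/2)² = π(8.8500e-04 m)² = 2.461e-06 m²
R₂ = (1.55×10^-8)(21.7)/(2.461e-06) = 0.1367 Ω
R = R₁ + R₂ = 0.1727 Ω
V = IR = 19.9 × 0.1727 = 3.44 V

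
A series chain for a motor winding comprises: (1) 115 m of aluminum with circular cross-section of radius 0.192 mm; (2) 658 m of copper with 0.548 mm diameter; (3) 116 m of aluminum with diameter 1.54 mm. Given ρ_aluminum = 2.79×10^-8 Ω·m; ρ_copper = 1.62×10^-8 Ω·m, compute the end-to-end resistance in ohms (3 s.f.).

Seg 1: A = πr² = π(1.9200e-04 m)² = 1.158e-07 m²
R_1 = (2.79×10^-8)(115)/(1.158e-07) = 27.7 Ω
Seg 2: A = π(d/2)² = π(2.7400e-04 m)² = 2.359e-07 m²
R_2 = (1.62×10^-8)(658)/(2.359e-07) = 45.19 Ω
Seg 3: A = π(d/2)² = π(7.7000e-04 m)² = 1.863e-06 m²
R_3 = (2.79×10^-8)(116)/(1.863e-06) = 1.738 Ω
R_total = R_1 + R_2 + R_3 = 74.6 Ω

74.6 Ω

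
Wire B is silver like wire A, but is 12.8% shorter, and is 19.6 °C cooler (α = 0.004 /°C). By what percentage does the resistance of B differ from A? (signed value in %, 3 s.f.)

-19.6%

R ∝ ρL/d² with ρ ∝ (1+αΔT), so R_B/R_A = (1 − 12.8/100) × (1 − 0.004×19.6)
= 0.872 × 0.9216 = 0.8036
(R_B − R_A)/R_A = 0.8036 − 1 = -19.6%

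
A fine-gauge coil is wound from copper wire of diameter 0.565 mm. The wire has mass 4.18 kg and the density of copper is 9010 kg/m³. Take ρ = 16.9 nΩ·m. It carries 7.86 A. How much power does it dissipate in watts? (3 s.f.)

7710 W

ρ = 16.9 nΩ·m = 1.69×10^-8 Ω·m
A = π(d/2)² = π(2.8250e-04 m)² = 2.5072e-07 m²
L = m/(density·A) = 4.18/(9010×2.5072e-07) = 1850 m
R = ρL/A = (1.69×10^-8)(1850)/(2.5072e-07) = 124.7 Ω
P = I²R = (7.86)² × 124.7 = 7710 W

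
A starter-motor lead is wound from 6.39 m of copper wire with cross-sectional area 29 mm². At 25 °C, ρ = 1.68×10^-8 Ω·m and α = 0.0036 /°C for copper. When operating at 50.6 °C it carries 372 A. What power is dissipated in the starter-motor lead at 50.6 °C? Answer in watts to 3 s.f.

A = 29 mm² = 2.900e-05 m²
R₍25₎ = ρL/A = (1.68×10^-8)(6.39)/(2.900e-05) = 0.003702 Ω
R₍50.6₎ = R₍25₎(1 + αΔT) = 0.003702 × (1 + 0.0036×25.6) = 0.004043 Ω
P = I²R = (372)² × 0.004043 = 559 W

559 W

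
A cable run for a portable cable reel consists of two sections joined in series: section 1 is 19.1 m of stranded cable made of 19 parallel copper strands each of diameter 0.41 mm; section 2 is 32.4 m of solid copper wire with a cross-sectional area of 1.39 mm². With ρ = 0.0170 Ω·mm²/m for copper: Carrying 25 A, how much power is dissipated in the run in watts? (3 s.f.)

329 W

ρ = 0.0170 Ω·mm²/m = 1.70×10^-8 Ω·m
Section 1: A_strand = π(2.0500e-04)² = 1.320e-07 m²; R₁ = ρL/(N·A_s) = (1.70×10^-8)(19.1)/(19×1.320e-07) = 0.1294 Ω
Section 2: A = 1.39 mm² = 1.390e-06 m²
R₂ = (1.70×10^-8)(32.4)/(1.390e-06) = 0.3963 Ω
R = R₁ + R₂ = 0.5257 Ω
P = I²R = (25)² × 0.5257 = 329 W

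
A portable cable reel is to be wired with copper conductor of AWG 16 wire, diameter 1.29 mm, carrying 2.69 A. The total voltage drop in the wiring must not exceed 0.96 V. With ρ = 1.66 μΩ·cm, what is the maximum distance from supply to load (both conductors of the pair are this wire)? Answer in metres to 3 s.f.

14.0 m

ρ = 1.66 μΩ·cm = 1.66×10^-8 Ω·m
A = π(1.29/2 mm)² = π(6.4500e-04 m)² = 1.307e-06 m²
L_max = V_max·A/(2·ρI) = (0.96)(1.307e-06)/(2×1.66×10^-8×2.69) = 14.0 m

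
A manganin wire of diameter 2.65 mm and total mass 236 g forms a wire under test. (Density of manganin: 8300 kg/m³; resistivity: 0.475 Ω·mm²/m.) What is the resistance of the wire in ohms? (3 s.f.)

ρ = 0.475 Ω·mm²/m = 4.75×10^-7 Ω·m
A = π(d/2)² = π(1.3250e-03 m)² = 5.5155e-06 m²
L = m/(density·A) = 0.236/(8300×5.5155e-06) = 5.155 m
R = ρL/A = (4.75×10^-7)(5.155)/(5.5155e-06) = 0.444 Ω

0.444 Ω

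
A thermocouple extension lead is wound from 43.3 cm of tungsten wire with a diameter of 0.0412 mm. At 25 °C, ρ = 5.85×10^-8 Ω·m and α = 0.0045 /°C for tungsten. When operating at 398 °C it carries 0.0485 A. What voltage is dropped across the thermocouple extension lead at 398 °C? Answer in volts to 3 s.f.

2.47 V

A = π(d/2)² = π(2.0600e-05 m)² = 1.333e-09 m²
R₍25₎ = ρL/A = (5.85×10^-8)(0.433)/(1.333e-09) = 19 Ω
R₍398₎ = R₍25₎(1 + αΔT) = 19 × (1 + 0.0045×373) = 50.89 Ω
V = IR = 0.0485 × 50.89 = 2.47 V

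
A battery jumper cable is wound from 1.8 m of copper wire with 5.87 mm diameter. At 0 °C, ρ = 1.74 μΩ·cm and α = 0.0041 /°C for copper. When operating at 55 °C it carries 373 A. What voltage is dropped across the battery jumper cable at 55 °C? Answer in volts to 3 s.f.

0.529 V

ρ = 1.74 μΩ·cm = 1.74×10^-8 Ω·m
A = π(d/2)² = π(2.9350e-03 m)² = 2.706e-05 m²
R₍0₎ = ρL/A = (1.74×10^-8)(1.8)/(2.706e-05) = 0.001157 Ω
R₍55₎ = R₍0₎(1 + αΔT) = 0.001157 × (1 + 0.0041×55) = 0.001418 Ω
V = IR = 373 × 0.001418 = 0.529 V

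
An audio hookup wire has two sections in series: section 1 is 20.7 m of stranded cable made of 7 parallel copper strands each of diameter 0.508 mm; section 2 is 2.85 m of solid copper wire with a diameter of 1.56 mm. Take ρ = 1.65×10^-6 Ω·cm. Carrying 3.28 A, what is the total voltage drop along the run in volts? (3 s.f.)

ρ = 1.65×10^-6 Ω·cm = 1.65×10^-8 Ω·m
Section 1: A_strand = π(2.5400e-04)² = 2.027e-07 m²; R₁ = ρL/(N·A_s) = (1.65×10^-8)(20.7)/(7×2.027e-07) = 0.2407 Ω
Section 2: A = π(d/2)² = π(7.8000e-04 m)² = 1.911e-06 m²
R₂ = (1.65×10^-8)(2.85)/(1.911e-06) = 0.0246 Ω
R = R₁ + R₂ = 0.2653 Ω
V = IR = 3.28 × 0.2653 = 0.870 V

0.870 V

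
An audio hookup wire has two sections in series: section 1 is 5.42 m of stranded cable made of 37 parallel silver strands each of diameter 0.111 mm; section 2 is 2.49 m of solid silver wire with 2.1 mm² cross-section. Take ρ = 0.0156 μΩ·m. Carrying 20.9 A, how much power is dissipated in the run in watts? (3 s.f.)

111 W

ρ = 0.0156 μΩ·m = 1.56×10^-8 Ω·m
Section 1: A_strand = π(5.5500e-05)² = 9.677e-09 m²; R₁ = ρL/(N·A_s) = (1.56×10^-8)(5.42)/(37×9.677e-09) = 0.2361 Ω
Section 2: A = 2.1 mm² = 2.100e-06 m²
R₂ = (1.56×10^-8)(2.49)/(2.100e-06) = 0.0185 Ω
R = R₁ + R₂ = 0.2546 Ω
P = I²R = (20.9)² × 0.2546 = 111 W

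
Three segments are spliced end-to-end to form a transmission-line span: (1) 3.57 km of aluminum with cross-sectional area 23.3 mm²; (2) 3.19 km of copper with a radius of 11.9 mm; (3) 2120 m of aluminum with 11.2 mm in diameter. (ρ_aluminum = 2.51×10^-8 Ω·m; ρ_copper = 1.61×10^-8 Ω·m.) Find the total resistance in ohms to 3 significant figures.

Seg 1: A = 23.3 mm² = 2.330e-05 m²
R_1 = (2.51×10^-8)(3570)/(2.330e-05) = 3.846 Ω
Seg 2: A = πr² = π(1.1900e-02 m)² = 4.449e-04 m²
R_2 = (1.61×10^-8)(3190)/(4.449e-04) = 0.1154 Ω
Seg 3: A = π(d/2)² = π(5.6000e-03 m)² = 9.852e-05 m²
R_3 = (2.51×10^-8)(2120)/(9.852e-05) = 0.5401 Ω
R_total = R_1 + R_2 + R_3 = 4.50 Ω

4.50 Ω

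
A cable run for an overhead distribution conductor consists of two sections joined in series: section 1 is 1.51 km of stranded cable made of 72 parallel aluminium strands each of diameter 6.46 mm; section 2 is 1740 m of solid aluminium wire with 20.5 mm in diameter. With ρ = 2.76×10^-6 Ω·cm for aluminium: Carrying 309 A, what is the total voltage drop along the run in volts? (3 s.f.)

ρ = 2.76×10^-6 Ω·cm = 2.76×10^-8 Ω·m
Section 1: A_strand = π(3.2300e-03)² = 3.278e-05 m²; R₁ = ρL/(N·A_s) = (2.76×10^-8)(1510)/(72×3.278e-05) = 0.01766 Ω
Section 2: A = π(d/2)² = π(1.0250e-02 m)² = 3.301e-04 m²
R₂ = (2.76×10^-8)(1740)/(3.301e-04) = 0.1455 Ω
R = R₁ + R₂ = 0.1632 Ω
V = IR = 309 × 0.1632 = 50.4 V

50.4 V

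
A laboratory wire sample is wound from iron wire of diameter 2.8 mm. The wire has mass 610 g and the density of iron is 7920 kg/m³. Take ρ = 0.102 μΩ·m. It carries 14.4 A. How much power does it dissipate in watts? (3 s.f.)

43.0 W

ρ = 0.102 μΩ·m = 1.02×10^-7 Ω·m
A = π(d/2)² = π(1.4000e-03 m)² = 6.1575e-06 m²
L = m/(density·A) = 0.61/(7920×6.1575e-06) = 12.51 m
R = ρL/A = (1.02×10^-7)(12.51)/(6.1575e-06) = 0.2072 Ω
P = I²R = (14.4)² × 0.2072 = 43.0 W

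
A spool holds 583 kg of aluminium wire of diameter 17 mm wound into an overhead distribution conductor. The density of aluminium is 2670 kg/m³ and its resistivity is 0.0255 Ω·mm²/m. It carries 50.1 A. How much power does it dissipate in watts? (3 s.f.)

271 W

ρ = 0.0255 Ω·mm²/m = 2.55×10^-8 Ω·m
A = π(d/2)² = π(8.5000e-03 m)² = 2.2698e-04 m²
L = m/(density·A) = 583/(2670×2.2698e-04) = 962 m
R = ρL/A = (2.55×10^-8)(962)/(2.2698e-04) = 0.1081 Ω
P = I²R = (50.1)² × 0.1081 = 271 W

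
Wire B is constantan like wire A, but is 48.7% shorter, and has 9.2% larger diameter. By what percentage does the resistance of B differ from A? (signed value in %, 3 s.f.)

R ∝ L/d², so R_B/R_A = (1 − 48.7/100) × (1 + 9.2/100)⁻²
= 0.513 × 0.8386 = 0.4302
(R_B − R_A)/R_A = 0.4302 − 1 = -57.0%

-57.0%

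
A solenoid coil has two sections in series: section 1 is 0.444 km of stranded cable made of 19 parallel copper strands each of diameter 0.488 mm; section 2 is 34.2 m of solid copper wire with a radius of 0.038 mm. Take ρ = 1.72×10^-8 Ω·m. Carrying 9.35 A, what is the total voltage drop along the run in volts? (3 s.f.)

Section 1: A_strand = π(2.4400e-04)² = 1.870e-07 m²; R₁ = ρL/(N·A_s) = (1.72×10^-8)(444)/(19×1.870e-07) = 2.149 Ω
Section 2: A = πr² = π(3.8000e-05 m)² = 4.536e-09 m²
R₂ = (1.72×10^-8)(34.2)/(4.536e-09) = 129.7 Ω
R = R₁ + R₂ = 131.8 Ω
V = IR = 9.35 × 131.8 = 1230 V

1230 V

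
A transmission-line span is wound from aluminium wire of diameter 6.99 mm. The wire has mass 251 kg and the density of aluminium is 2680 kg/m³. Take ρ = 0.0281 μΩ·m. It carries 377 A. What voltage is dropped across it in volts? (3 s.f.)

674 V

ρ = 0.0281 μΩ·m = 2.81×10^-8 Ω·m
A = π(d/2)² = π(3.4950e-03 m)² = 3.8375e-05 m²
L = m/(density·A) = 251/(2680×3.8375e-05) = 2441 m
R = ρL/A = (2.81×10^-8)(2441)/(3.8375e-05) = 1.787 Ω
V = IR = 377 × 1.787 = 674 V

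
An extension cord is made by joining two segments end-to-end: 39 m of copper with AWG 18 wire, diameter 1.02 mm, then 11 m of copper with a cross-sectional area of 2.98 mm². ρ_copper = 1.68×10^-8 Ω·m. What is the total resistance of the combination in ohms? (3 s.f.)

0.864 Ω

Segment 1: A = π(1.02/2 mm)² = π(5.1000e-04 m)² = 8.171e-07 m²
R₁ = ρL/A = (1.68×10^-8)(39)/(8.171e-07) = 0.8018 Ω
Segment 2: A = 2.98 mm² = 2.980e-06 m²
R₂ = (1.68×10^-8)(11)/(2.980e-06) = 0.06201 Ω
R = R₁ + R₂ = 0.864 Ω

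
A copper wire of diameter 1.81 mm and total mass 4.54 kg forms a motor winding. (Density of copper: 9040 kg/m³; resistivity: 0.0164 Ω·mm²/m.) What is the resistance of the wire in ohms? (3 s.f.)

1.24 Ω

ρ = 0.0164 Ω·mm²/m = 1.64×10^-8 Ω·m
A = π(d/2)² = π(9.0500e-04 m)² = 2.5730e-06 m²
L = m/(density·A) = 4.54/(9040×2.5730e-06) = 195.2 m
R = ρL/A = (1.64×10^-8)(195.2)/(2.5730e-06) = 1.24 Ω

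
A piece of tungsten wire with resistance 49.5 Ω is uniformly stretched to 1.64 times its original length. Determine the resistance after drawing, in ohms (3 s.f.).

133 Ω

Volume constant ⇒ A' = A/k with k = 1.64. R' = ρ(kL)/(A/k) = k²R.
R' = 2.69 × 49.5 = 133 Ω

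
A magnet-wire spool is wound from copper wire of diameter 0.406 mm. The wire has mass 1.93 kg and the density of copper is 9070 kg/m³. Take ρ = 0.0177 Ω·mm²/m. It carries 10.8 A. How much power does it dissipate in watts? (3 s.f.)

ρ = 0.0177 Ω·mm²/m = 1.77×10^-8 Ω·m
A = π(d/2)² = π(2.0300e-04 m)² = 1.2946e-07 m²
L = m/(density·A) = 1.93/(9070×1.2946e-07) = 1644 m
R = ρL/A = (1.77×10^-8)(1644)/(1.2946e-07) = 224.7 Ω
P = I²R = (10.8)² × 224.7 = 26200 W

26200 W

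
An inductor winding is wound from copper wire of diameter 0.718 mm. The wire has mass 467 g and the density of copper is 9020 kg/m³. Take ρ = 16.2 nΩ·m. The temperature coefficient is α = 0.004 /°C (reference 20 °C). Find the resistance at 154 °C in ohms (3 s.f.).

7.86 Ω

ρ = 16.2 nΩ·m = 1.62×10^-8 Ω·m
A = π(d/2)² = π(3.5900e-04 m)² = 4.0489e-07 m²
L = m/(density·A) = 0.467/(9020×4.0489e-07) = 127.9 m
R = ρL/A = (1.62×10^-8)(127.9)/(4.0489e-07) = 5.116 Ω
R(154 °C) = 5.116 × (1 + 0.004×134) = 7.86 Ω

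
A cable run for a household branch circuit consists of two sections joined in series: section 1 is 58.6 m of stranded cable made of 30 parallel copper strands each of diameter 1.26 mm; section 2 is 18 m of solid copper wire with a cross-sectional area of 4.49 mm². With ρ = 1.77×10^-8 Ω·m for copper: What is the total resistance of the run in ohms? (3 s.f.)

0.0987 Ω

Section 1: A_strand = π(6.3000e-04)² = 1.247e-06 m²; R₁ = ρL/(N·A_s) = (1.77×10^-8)(58.6)/(30×1.247e-06) = 0.02773 Ω
Section 2: A = 4.49 mm² = 4.490e-06 m²
R₂ = (1.77×10^-8)(18)/(4.490e-06) = 0.07096 Ω
R = R₁ + R₂ = 0.0987 Ω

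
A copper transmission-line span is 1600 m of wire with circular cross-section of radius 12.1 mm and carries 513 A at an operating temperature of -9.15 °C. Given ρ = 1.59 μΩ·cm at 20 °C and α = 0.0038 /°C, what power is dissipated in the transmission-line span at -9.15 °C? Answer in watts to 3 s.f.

ρ = 1.59 μΩ·cm = 1.59×10^-8 Ω·m
A = πr² = π(1.2100e-02 m)² = 4.600e-04 m²
R₍20₎ = ρL/A = (1.59×10^-8)(1600)/(4.600e-04) = 0.05531 Ω
R₍-9.15₎ = R₍20₎(1 + αΔT) = 0.05531 × (1 + 0.0038×-29.1) = 0.04918 Ω
P = I²R = (513)² × 0.04918 = 12900 W

12900 W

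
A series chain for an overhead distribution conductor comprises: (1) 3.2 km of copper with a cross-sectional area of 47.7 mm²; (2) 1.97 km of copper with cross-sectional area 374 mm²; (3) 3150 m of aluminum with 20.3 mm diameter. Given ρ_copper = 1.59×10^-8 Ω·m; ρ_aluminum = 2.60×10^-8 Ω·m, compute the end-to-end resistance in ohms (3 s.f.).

Seg 1: A = 47.7 mm² = 4.770e-05 m²
R_1 = (1.59×10^-8)(3200)/(4.770e-05) = 1.067 Ω
Seg 2: A = 374 mm² = 3.740e-04 m²
R_2 = (1.59×10^-8)(1970)/(3.740e-04) = 0.08375 Ω
Seg 3: A = π(d/2)² = π(1.0150e-02 m)² = 3.237e-04 m²
R_3 = (2.60×10^-8)(3150)/(3.237e-04) = 0.253 Ω
R_total = R_1 + R_2 + R_3 = 1.40 Ω

1.40 Ω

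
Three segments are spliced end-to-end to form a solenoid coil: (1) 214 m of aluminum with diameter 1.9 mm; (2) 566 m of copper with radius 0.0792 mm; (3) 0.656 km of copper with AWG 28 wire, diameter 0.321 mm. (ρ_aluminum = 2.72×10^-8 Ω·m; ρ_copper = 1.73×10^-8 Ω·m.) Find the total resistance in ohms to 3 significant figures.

639 Ω

Seg 1: A = π(d/2)² = π(9.5000e-04 m)² = 2.835e-06 m²
R_1 = (2.72×10^-8)(214)/(2.835e-06) = 2.053 Ω
Seg 2: A = πr² = π(7.9200e-05 m)² = 1.971e-08 m²
R_2 = (1.73×10^-8)(566)/(1.971e-08) = 496.9 Ω
Seg 3: A = π(0.321/2 mm)² = π(1.6050e-04 m)² = 8.093e-08 m²
R_3 = (1.73×10^-8)(656)/(8.093e-08) = 140.2 Ω
R_total = R_1 + R_2 + R_3 = 639 Ω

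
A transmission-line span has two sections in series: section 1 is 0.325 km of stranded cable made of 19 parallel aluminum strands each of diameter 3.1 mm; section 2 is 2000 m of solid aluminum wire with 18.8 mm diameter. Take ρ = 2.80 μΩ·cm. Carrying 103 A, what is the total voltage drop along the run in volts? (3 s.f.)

27.3 V

ρ = 2.80 μΩ·cm = 2.80×10^-8 Ω·m
Section 1: A_strand = π(1.5500e-03)² = 7.548e-06 m²; R₁ = ρL/(N·A_s) = (2.80×10^-8)(325)/(19×7.548e-06) = 0.06346 Ω
Section 2: A = π(d/2)² = π(9.4000e-03 m)² = 2.776e-04 m²
R₂ = (2.80×10^-8)(2000)/(2.776e-04) = 0.2017 Ω
R = R₁ + R₂ = 0.2652 Ω
V = IR = 103 × 0.2652 = 27.3 V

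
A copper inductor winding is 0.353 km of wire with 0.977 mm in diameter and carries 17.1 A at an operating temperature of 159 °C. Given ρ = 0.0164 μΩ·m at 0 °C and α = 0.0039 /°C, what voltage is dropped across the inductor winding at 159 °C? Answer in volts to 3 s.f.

ρ = 0.0164 μΩ·m = 1.64×10^-8 Ω·m
A = π(d/2)² = π(4.8850e-04 m)² = 7.497e-07 m²
R₍0₎ = ρL/A = (1.64×10^-8)(353)/(7.497e-07) = 7.722 Ω
R₍159₎ = R₍0₎(1 + αΔT) = 7.722 × (1 + 0.0039×159) = 12.51 Ω
V = IR = 17.1 × 12.51 = 214 V

214 V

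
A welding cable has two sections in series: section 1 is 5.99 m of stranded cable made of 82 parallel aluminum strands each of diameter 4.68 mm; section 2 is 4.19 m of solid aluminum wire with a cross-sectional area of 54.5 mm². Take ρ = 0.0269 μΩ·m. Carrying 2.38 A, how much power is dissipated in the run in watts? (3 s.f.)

0.0124 W

ρ = 0.0269 μΩ·m = 2.69×10^-8 Ω·m
Section 1: A_strand = π(2.3400e-03)² = 1.720e-05 m²; R₁ = ρL/(N·A_s) = (2.69×10^-8)(5.99)/(82×1.720e-05) = 1.142×10^-4 Ω
Section 2: A = 54.5 mm² = 5.450e-05 m²
R₂ = (2.69×10^-8)(4.19)/(5.450e-05) = 0.002068 Ω
R = R₁ + R₂ = 0.002182 Ω
P = I²R = (2.38)² × 0.002182 = 0.0124 W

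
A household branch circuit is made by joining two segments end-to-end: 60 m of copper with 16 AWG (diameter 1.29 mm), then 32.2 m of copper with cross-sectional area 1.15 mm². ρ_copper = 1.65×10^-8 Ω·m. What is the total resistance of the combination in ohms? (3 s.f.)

1.22 Ω

Segment 1: A = π(1.29/2 mm)² = π(6.4500e-04 m)² = 1.307e-06 m²
R₁ = ρL/A = (1.65×10^-8)(60)/(1.307e-06) = 0.7575 Ω
Segment 2: A = 1.15 mm² = 1.150e-06 m²
R₂ = (1.65×10^-8)(32.2)/(1.150e-06) = 0.462 Ω
R = R₁ + R₂ = 1.22 Ω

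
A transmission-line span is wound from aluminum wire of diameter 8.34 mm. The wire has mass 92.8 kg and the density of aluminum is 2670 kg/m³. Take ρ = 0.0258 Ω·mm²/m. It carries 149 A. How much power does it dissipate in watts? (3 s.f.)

ρ = 0.0258 Ω·mm²/m = 2.58×10^-8 Ω·m
A = π(d/2)² = π(4.1700e-03 m)² = 5.4629e-05 m²
L = m/(density·A) = 92.8/(2670×5.4629e-05) = 636.2 m
R = ρL/A = (2.58×10^-8)(636.2)/(5.4629e-05) = 0.3005 Ω
P = I²R = (149)² × 0.3005 = 6670 W

6670 W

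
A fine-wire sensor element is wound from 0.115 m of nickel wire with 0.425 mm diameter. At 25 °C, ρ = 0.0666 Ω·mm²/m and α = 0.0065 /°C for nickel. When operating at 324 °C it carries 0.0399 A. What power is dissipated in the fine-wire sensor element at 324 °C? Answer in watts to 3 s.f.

2.53×10^-4 W

ρ = 0.0666 Ω·mm²/m = 6.66×10^-8 Ω·m
A = π(d/2)² = π(2.1250e-04 m)² = 1.419e-07 m²
R₍25₎ = ρL/A = (6.66×10^-8)(0.115)/(1.419e-07) = 0.05399 Ω
R₍324₎ = R₍25₎(1 + αΔT) = 0.05399 × (1 + 0.0065×299) = 0.1589 Ω
P = I²R = (0.0399)² × 0.1589 = 2.53×10^-4 W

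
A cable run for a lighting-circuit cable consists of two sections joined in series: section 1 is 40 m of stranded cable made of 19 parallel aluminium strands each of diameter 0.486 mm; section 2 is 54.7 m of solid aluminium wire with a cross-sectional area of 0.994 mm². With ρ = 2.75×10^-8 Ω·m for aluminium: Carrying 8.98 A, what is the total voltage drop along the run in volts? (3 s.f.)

16.4 V

Section 1: A_strand = π(2.4300e-04)² = 1.855e-07 m²; R₁ = ρL/(N·A_s) = (2.75×10^-8)(40)/(19×1.855e-07) = 0.3121 Ω
Section 2: A = 0.994 mm² = 9.940e-07 m²
R₂ = (2.75×10^-8)(54.7)/(9.940e-07) = 1.513 Ω
R = R₁ + R₂ = 1.825 Ω
V = IR = 8.98 × 1.825 = 16.4 V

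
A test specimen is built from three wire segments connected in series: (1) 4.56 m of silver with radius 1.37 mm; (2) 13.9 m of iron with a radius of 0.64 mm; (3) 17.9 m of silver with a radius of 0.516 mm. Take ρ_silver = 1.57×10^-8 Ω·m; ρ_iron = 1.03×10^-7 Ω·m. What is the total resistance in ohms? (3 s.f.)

Seg 1: A = πr² = π(1.3700e-03 m)² = 5.896e-06 m²
R_1 = (1.57×10^-8)(4.56)/(5.896e-06) = 0.01214 Ω
Seg 2: A = πr² = π(6.4000e-04 m)² = 1.287e-06 m²
R_2 = (1.03×10^-7)(13.9)/(1.287e-06) = 1.113 Ω
Seg 3: A = πr² = π(5.1600e-04 m)² = 8.365e-07 m²
R_3 = (1.57×10^-8)(17.9)/(8.365e-07) = 0.336 Ω
R_total = R_1 + R_2 + R_3 = 1.46 Ω

1.46 Ω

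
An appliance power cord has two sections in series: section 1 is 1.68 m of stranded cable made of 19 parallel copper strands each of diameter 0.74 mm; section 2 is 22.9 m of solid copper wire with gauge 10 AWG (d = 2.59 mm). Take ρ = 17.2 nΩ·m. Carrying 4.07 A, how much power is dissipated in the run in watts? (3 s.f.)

ρ = 17.2 nΩ·m = 1.72×10^-8 Ω·m
Section 1: A_strand = π(3.7000e-04)² = 4.301e-07 m²; R₁ = ρL/(N·A_s) = (1.72×10^-8)(1.68)/(19×4.301e-07) = 0.003536 Ω
Section 2: A = π(2.59/2 mm)² = π(1.2950e-03 m)² = 5.269e-06 m²
R₂ = (1.72×10^-8)(22.9)/(5.269e-06) = 0.07476 Ω
R = R₁ + R₂ = 0.0783 Ω
P = I²R = (4.07)² × 0.0783 = 1.30 W

1.30 W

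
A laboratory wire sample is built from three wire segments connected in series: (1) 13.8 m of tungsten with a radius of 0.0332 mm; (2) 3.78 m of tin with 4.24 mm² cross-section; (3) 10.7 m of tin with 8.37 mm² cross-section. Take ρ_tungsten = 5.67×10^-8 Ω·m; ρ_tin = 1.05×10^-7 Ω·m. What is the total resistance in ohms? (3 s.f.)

226 Ω

Seg 1: A = πr² = π(3.3200e-05 m)² = 3.463e-09 m²
R_1 = (5.67×10^-8)(13.8)/(3.463e-09) = 226 Ω
Seg 2: A = 4.24 mm² = 4.240e-06 m²
R_2 = (1.05×10^-7)(3.78)/(4.240e-06) = 0.09361 Ω
Seg 3: A = 8.37 mm² = 8.370e-06 m²
R_3 = (1.05×10^-7)(10.7)/(8.370e-06) = 0.1342 Ω
R_total = R_1 + R_2 + R_3 = 226 Ω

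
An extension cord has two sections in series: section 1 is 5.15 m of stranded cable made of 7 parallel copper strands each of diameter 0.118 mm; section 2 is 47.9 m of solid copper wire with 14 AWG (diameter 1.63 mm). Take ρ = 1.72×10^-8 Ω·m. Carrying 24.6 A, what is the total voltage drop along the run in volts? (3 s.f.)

Section 1: A_strand = π(5.9000e-05)² = 1.094e-08 m²; R₁ = ρL/(N·A_s) = (1.72×10^-8)(5.15)/(7×1.094e-08) = 1.157 Ω
Section 2: A = π(1.63/2 mm)² = π(8.1500e-04 m)² = 2.087e-06 m²
R₂ = (1.72×10^-8)(47.9)/(2.087e-06) = 0.3948 Ω
R = R₁ + R₂ = 1.552 Ω
V = IR = 24.6 × 1.552 = 38.2 V

38.2 V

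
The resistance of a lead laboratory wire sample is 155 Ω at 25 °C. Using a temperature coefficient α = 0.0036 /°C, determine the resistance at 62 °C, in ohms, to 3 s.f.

ΔT = 62 − 25 = 37 °C
R = R₀(1 + αΔT) = 155 × (1 + 0.0036×37) = 155 × 1.133 = 176 Ω

176 Ω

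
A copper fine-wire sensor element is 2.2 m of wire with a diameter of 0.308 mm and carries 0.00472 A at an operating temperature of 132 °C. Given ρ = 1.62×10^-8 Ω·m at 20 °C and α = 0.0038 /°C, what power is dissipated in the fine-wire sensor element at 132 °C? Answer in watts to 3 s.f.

1.52×10^-5 W

A = π(d/2)² = π(1.5400e-04 m)² = 7.451e-08 m²
R₍20₎ = ρL/A = (1.62×10^-8)(2.2)/(7.451e-08) = 0.4784 Ω
R₍132₎ = R₍20₎(1 + αΔT) = 0.4784 × (1 + 0.0038×112) = 0.6819 Ω
P = I²R = (0.00472)² × 0.6819 = 1.52×10^-5 W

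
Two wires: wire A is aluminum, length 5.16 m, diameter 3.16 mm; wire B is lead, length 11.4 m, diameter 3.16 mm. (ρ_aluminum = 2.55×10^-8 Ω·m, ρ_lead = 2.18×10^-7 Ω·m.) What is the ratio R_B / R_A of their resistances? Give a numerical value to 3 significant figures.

18.9

R ∝ ρL/d², so R_B/R_A = (ρ_B/ρ_A) × (L_B/L_A)
= (2.18×10^-7/2.55×10^-8) × (11.4/5.16) = 18.9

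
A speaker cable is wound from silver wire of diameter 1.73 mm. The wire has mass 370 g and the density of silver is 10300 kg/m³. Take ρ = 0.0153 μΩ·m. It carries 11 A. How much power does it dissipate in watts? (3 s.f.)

12.0 W

ρ = 0.0153 μΩ·m = 1.53×10^-8 Ω·m
A = π(d/2)² = π(8.6500e-04 m)² = 2.3506e-06 m²
L = m/(density·A) = 0.37/(10300×2.3506e-06) = 15.28 m
R = ρL/A = (1.53×10^-8)(15.28)/(2.3506e-06) = 0.09947 Ω
P = I²R = (11)² × 0.09947 = 12.0 W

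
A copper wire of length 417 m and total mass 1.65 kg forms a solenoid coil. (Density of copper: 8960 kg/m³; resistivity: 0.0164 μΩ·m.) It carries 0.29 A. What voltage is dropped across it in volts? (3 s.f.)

4.49 V

ρ = 0.0164 μΩ·m = 1.64×10^-8 Ω·m
A = m/(density·L) = 1.65/(8960×417) = 4.4161e-07 m²
R = ρL/A = (1.64×10^-8)(417)/(4.4161e-07) = 15.49 Ω
V = IR = 0.29 × 15.49 = 4.49 V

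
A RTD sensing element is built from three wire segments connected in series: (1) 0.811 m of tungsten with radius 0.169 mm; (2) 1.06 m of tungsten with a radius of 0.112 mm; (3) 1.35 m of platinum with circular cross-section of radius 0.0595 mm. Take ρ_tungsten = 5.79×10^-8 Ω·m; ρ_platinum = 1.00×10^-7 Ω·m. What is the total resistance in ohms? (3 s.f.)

14.2 Ω

Seg 1: A = πr² = π(1.6900e-04 m)² = 8.973e-08 m²
R_1 = (5.79×10^-8)(0.811)/(8.973e-08) = 0.5233 Ω
Seg 2: A = πr² = π(1.1200e-04 m)² = 3.941e-08 m²
R_2 = (5.79×10^-8)(1.06)/(3.941e-08) = 1.557 Ω
Seg 3: A = πr² = π(5.9500e-05 m)² = 1.112e-08 m²
R_3 = (1.00×10^-7)(1.35)/(1.112e-08) = 12.14 Ω
R_total = R_1 + R_2 + R_3 = 14.2 Ω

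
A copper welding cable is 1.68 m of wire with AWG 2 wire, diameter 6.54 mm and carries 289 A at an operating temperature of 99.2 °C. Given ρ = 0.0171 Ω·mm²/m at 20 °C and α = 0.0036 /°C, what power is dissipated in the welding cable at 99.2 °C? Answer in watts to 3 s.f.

ρ = 0.0171 Ω·mm²/m = 1.71×10^-8 Ω·m
A = π(6.54/2 mm)² = π(3.2700e-03 m)² = 3.359e-05 m²
R₍20₎ = ρL/A = (1.71×10^-8)(1.68)/(3.359e-05) = 8.552×10^-4 Ω
R₍99.2₎ = R₍20₎(1 + αΔT) = 8.552×10^-4 × (1 + 0.0036×79.2) = 0.001099 Ω
P = I²R = (289)² × 0.001099 = 91.8 W

91.8 W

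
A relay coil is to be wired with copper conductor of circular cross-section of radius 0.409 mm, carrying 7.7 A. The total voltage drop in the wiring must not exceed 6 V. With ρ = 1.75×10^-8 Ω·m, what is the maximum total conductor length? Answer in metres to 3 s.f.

23.4 m

A = πr² = π(4.0900e-04 m)² = 5.255e-07 m²
L_max = V_max·A/(1·ρI) = (6)(5.255e-07)/(1.75×10^-8×7.7) = 23.4 m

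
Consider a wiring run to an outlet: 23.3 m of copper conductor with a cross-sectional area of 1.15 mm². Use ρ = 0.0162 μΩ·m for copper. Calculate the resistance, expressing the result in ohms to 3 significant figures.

ρ = 0.0162 μΩ·m = 1.62×10^-8 Ω·m
A = 1.15 mm² = 1.150e-06 m²
R = ρL/A = (1.62×10^-8)(23.3 m)/(1.150e-06 m²) = 0.328 Ω

0.328 Ω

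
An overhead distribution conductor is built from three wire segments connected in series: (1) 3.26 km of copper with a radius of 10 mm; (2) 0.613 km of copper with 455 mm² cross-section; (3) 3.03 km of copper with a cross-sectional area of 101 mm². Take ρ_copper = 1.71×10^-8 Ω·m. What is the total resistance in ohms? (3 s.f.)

Seg 1: A = πr² = π(1.0000e-02 m)² = 3.142e-04 m²
R_1 = (1.71×10^-8)(3260)/(3.142e-04) = 0.1774 Ω
Seg 2: A = 455 mm² = 4.550e-04 m²
R_2 = (1.71×10^-8)(613)/(4.550e-04) = 0.02304 Ω
Seg 3: A = 101 mm² = 1.010e-04 m²
R_3 = (1.71×10^-8)(3030)/(1.010e-04) = 0.513 Ω
R_total = R_1 + R_2 + R_3 = 0.713 Ω

0.713 Ω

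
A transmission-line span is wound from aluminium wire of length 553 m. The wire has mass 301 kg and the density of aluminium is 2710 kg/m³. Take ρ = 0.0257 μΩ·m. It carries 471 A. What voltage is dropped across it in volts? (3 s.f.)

ρ = 0.0257 μΩ·m = 2.57×10^-8 Ω·m
A = m/(density·L) = 301/(2710×553) = 2.0085e-04 m²
R = ρL/A = (2.57×10^-8)(553)/(2.0085e-04) = 0.07076 Ω
V = IR = 471 × 0.07076 = 33.3 V

33.3 V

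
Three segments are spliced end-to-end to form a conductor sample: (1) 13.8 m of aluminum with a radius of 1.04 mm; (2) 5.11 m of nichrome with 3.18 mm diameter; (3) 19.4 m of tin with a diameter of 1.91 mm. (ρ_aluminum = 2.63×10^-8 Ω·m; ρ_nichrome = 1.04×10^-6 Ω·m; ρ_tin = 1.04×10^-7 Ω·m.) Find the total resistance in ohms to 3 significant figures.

1.48 Ω

Seg 1: A = πr² = π(1.0400e-03 m)² = 3.398e-06 m²
R_1 = (2.63×10^-8)(13.8)/(3.398e-06) = 0.1068 Ω
Seg 2: A = π(d/2)² = π(1.5900e-03 m)² = 7.942e-06 m²
R_2 = (1.04×10^-6)(5.11)/(7.942e-06) = 0.6691 Ω
Seg 3: A = π(d/2)² = π(9.5500e-04 m)² = 2.865e-06 m²
R_3 = (1.04×10^-7)(19.4)/(2.865e-06) = 0.7042 Ω
R_total = R_1 + R_2 + R_3 = 1.48 Ω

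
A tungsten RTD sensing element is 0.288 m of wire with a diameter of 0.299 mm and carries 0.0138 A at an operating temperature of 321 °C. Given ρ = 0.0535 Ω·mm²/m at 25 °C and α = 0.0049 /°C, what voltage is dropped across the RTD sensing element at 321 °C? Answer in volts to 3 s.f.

0.00742 V

ρ = 0.0535 Ω·mm²/m = 5.35×10^-8 Ω·m
A = π(d/2)² = π(1.4950e-04 m)² = 7.022e-08 m²
R₍25₎ = ρL/A = (5.35×10^-8)(0.288)/(7.022e-08) = 0.2194 Ω
R₍321₎ = R₍25₎(1 + αΔT) = 0.2194 × (1 + 0.0049×296) = 0.5377 Ω
V = IR = 0.0138 × 0.5377 = 0.00742 V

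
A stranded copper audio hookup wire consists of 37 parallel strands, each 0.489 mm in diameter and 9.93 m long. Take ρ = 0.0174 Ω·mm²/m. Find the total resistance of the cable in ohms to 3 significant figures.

0.0249 Ω

ρ = 0.0174 Ω·mm²/m = 1.74×10^-8 Ω·m
A_strand = π(2.4450e-04 m)² = 1.878e-07 m²
R_strand = ρL/A = (1.74×10^-8)(9.93)/(1.878e-07) = 0.92 Ω
R_total = R_strand/N = 0.92/37 = 0.0249 Ω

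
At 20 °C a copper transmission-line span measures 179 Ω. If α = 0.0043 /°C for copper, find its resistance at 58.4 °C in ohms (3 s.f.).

209 Ω

ΔT = 58.4 − 20 = 38.4 °C
R = R₀(1 + αΔT) = 179 × (1 + 0.0043×38.4) = 179 × 1.165 = 209 Ω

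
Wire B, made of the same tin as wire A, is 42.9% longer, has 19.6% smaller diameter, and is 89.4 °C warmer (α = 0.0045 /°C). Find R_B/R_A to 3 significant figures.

R ∝ ρL/d² with ρ ∝ (1+αΔT), so R_B/R_A = (1 + 42.9/100) × (1 − 19.6/100)⁻² × (1 + 0.0045×89.4)
= 1.429 × 1.547 × 1.402 = 3.10

3.10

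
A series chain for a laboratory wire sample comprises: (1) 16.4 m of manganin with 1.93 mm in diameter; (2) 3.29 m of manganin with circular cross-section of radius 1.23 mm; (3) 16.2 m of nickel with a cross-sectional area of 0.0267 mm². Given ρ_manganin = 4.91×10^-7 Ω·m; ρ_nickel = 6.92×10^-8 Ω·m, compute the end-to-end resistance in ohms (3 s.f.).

45.1 Ω

Seg 1: A = π(d/2)² = π(9.6500e-04 m)² = 2.926e-06 m²
R_1 = (4.91×10^-7)(16.4)/(2.926e-06) = 2.752 Ω
Seg 2: A = πr² = π(1.2300e-03 m)² = 4.753e-06 m²
R_2 = (4.91×10^-7)(3.29)/(4.753e-06) = 0.3399 Ω
Seg 3: A = 0.0267 mm² = 2.670e-08 m²
R_3 = (6.92×10^-8)(16.2)/(2.670e-08) = 41.99 Ω
R_total = R_1 + R_2 + R_3 = 45.1 Ω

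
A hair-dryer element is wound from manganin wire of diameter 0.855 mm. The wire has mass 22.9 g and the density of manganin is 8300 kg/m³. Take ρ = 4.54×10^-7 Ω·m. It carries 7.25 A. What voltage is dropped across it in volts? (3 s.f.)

27.5 V

A = π(d/2)² = π(4.2750e-04 m)² = 5.7415e-07 m²
L = m/(density·A) = 0.0229/(8300×5.7415e-07) = 4.805 m
R = ρL/A = (4.54×10^-7)(4.805)/(5.7415e-07) = 3.8 Ω
V = IR = 7.25 × 3.8 = 27.5 V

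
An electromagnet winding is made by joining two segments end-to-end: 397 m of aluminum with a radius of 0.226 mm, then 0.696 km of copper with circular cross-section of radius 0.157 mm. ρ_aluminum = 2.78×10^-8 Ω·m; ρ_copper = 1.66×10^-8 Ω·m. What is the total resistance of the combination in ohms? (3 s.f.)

Segment 1: A = πr² = π(2.2600e-04 m)² = 1.605e-07 m²
R₁ = ρL/A = (2.78×10^-8)(397)/(1.605e-07) = 68.78 Ω
Segment 2: A = πr² = π(1.5700e-04 m)² = 7.744e-08 m²
R₂ = (1.66×10^-8)(696)/(7.744e-08) = 149.2 Ω
R = R₁ + R₂ = 218 Ω

218 Ω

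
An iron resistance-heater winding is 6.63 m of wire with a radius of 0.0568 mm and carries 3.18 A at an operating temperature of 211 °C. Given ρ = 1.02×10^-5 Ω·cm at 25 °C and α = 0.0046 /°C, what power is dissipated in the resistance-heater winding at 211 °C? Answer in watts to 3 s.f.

1250 W

ρ = 1.02×10^-5 Ω·cm = 1.02×10^-7 Ω·m
A = πr² = π(5.6800e-05 m)² = 1.014e-08 m²
R₍25₎ = ρL/A = (1.02×10^-7)(6.63)/(1.014e-08) = 66.72 Ω
R₍211₎ = R₍25₎(1 + αΔT) = 66.72 × (1 + 0.0046×186) = 123.8 Ω
P = I²R = (3.18)² × 123.8 = 1250 W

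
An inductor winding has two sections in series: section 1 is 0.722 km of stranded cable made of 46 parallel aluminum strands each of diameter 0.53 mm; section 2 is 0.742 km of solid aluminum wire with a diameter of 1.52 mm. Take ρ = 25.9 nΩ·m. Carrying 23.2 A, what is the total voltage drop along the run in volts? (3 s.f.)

ρ = 25.9 nΩ·m = 2.59×10^-8 Ω·m
Section 1: A_strand = π(2.6500e-04)² = 2.206e-07 m²; R₁ = ρL/(N·A_s) = (2.59×10^-8)(722)/(46×2.206e-07) = 1.843 Ω
Section 2: A = π(d/2)² = π(7.6000e-04 m)² = 1.815e-06 m²
R₂ = (2.59×10^-8)(742)/(1.815e-06) = 10.59 Ω
R = R₁ + R₂ = 12.43 Ω
V = IR = 23.2 × 12.43 = 288 V

288 V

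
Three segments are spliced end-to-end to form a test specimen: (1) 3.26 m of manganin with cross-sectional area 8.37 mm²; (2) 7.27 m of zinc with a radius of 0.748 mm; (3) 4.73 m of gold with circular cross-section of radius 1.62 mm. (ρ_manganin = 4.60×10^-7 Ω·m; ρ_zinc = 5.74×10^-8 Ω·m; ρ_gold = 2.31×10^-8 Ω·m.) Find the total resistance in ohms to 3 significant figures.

Seg 1: A = 8.37 mm² = 8.370e-06 m²
R_1 = (4.60×10^-7)(3.26)/(8.370e-06) = 0.1792 Ω
Seg 2: A = πr² = π(7.4800e-04 m)² = 1.758e-06 m²
R_2 = (5.74×10^-8)(7.27)/(1.758e-06) = 0.2374 Ω
Seg 3: A = πr² = π(1.6200e-03 m)² = 8.245e-06 m²
R_3 = (2.31×10^-8)(4.73)/(8.245e-06) = 0.01325 Ω
R_total = R_1 + R_2 + R_3 = 0.430 Ω

0.430 Ω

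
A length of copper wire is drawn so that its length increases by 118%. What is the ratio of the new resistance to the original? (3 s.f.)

k = 1 + 118/100 = 2.18; volume constant ⇒ A' = A/k, so R' = k²R.
Factor = 4.75

4.75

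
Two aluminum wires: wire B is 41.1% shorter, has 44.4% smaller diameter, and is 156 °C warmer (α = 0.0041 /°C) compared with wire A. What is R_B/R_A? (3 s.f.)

R ∝ ρL/d² with ρ ∝ (1+αΔT), so R_B/R_A = (1 − 41.1/100) × (1 − 44.4/100)⁻² × (1 + 0.0041×156)
= 0.589 × 3.235 × 1.64 = 3.12

3.12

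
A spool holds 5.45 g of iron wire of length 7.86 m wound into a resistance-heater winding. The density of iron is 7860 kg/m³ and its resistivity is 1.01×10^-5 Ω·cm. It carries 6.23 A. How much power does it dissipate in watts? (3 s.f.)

ρ = 1.01×10^-5 Ω·cm = 1.01×10^-7 Ω·m
A = m/(density·L) = 0.00545/(7860×7.86) = 8.8217e-08 m²
R = ρL/A = (1.01×10^-7)(7.86)/(8.8217e-08) = 8.999 Ω
P = I²R = (6.23)² × 8.999 = 349 W

349 W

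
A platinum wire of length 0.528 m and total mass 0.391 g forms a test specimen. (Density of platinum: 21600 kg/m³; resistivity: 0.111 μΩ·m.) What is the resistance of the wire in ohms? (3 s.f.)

ρ = 0.111 μΩ·m = 1.11×10^-7 Ω·m
A = m/(density·L) = 3.910×10^-4/(21600×0.528) = 3.4284e-08 m²
R = ρL/A = (1.11×10^-7)(0.528)/(3.4284e-08) = 1.71 Ω

1.71 Ω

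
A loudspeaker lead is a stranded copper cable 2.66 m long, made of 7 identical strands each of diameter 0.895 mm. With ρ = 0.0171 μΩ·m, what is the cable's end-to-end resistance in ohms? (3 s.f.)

0.0103 Ω

ρ = 0.0171 μΩ·m = 1.71×10^-8 Ω·m
A_strand = π(4.4750e-04 m)² = 6.291e-07 m²
R_strand = ρL/A = (1.71×10^-8)(2.66)/(6.291e-07) = 0.0723 Ω
R_total = R_strand/N = 0.0723/7 = 0.0103 Ω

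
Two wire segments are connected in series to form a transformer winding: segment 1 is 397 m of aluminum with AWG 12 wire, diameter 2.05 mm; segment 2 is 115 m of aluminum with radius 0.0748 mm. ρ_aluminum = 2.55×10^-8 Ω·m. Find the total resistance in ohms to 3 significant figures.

170 Ω

Segment 1: A = π(2.05/2 mm)² = π(1.0250e-03 m)² = 3.301e-06 m²
R₁ = ρL/A = (2.55×10^-8)(397)/(3.301e-06) = 3.067 Ω
Segment 2: A = πr² = π(7.4800e-05 m)² = 1.758e-08 m²
R₂ = (2.55×10^-8)(115)/(1.758e-08) = 166.8 Ω
R = R₁ + R₂ = 170 Ω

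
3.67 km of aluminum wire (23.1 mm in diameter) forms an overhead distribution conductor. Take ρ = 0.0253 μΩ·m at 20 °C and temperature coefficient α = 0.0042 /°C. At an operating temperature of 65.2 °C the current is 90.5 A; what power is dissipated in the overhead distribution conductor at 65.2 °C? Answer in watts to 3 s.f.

2160 W

ρ = 0.0253 μΩ·m = 2.53×10^-8 Ω·m
A = π(d/2)² = π(1.1550e-02 m)² = 4.191e-04 m²
R₍20₎ = ρL/A = (2.53×10^-8)(3670)/(4.191e-04) = 0.2216 Ω
R₍65.2₎ = R₍20₎(1 + αΔT) = 0.2216 × (1 + 0.0042×45.2) = 0.2636 Ω
P = I²R = (90.5)² × 0.2636 = 2160 W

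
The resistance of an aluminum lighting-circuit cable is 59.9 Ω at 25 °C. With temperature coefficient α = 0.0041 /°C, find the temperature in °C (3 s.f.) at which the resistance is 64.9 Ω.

R = R₀(1 + α(T − T₀)) ⇒ T = T₀ + (R/R₀ − 1)/α
T = 25 + (64.9/59.9 − 1)/0.0041 = 25 + (0.08347)/0.0041 = 45.4 °C

45.4 °C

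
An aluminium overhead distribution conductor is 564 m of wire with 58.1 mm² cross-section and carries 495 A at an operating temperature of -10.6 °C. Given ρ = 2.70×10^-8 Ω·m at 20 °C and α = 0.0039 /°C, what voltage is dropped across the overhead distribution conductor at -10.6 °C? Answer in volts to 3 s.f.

A = 58.1 mm² = 5.810e-05 m²
R₍20₎ = ρL/A = (2.70×10^-8)(564)/(5.810e-05) = 0.2621 Ω
R₍-10.6₎ = R₍20₎(1 + αΔT) = 0.2621 × (1 + 0.0039×-30.6) = 0.2308 Ω
V = IR = 495 × 0.2308 = 114 V

114 V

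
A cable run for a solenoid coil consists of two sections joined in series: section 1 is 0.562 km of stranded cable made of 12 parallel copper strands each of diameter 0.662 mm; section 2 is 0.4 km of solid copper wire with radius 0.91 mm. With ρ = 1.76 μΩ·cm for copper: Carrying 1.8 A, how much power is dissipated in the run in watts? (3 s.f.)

16.5 W

ρ = 1.76 μΩ·cm = 1.76×10^-8 Ω·m
Section 1: A_strand = π(3.3100e-04)² = 3.442e-07 m²; R₁ = ρL/(N·A_s) = (1.76×10^-8)(562)/(12×3.442e-07) = 2.395 Ω
Section 2: A = πr² = π(9.1000e-04 m)² = 2.602e-06 m²
R₂ = (1.76×10^-8)(400)/(2.602e-06) = 2.706 Ω
R = R₁ + R₂ = 5.101 Ω
P = I²R = (1.8)² × 5.101 = 16.5 W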